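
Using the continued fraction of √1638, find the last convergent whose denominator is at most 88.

1457/36

√1638 = [40; 2, 8, 2, 80, …] (period length 4).
Convergents:
  p_0/q_0 = 40/1
  p_1/q_1 = 81/2
  p_2/q_2 = 688/17
  p_3/q_3 = 1457/36
  p_4/q_4 = 117248/2897
q_3 = 36 ≤ 88 < 2897 = q_4, so the answer is 1457/36.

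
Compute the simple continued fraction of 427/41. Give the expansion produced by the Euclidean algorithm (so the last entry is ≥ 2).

[10; 2, 2, 2, 3]

427 = 10·41 + 17
41 = 2·17 + 7
17 = 2·7 + 3
7 = 2·3 + 1
3 = 3·1 + 0  (stop)
So 427/41 = [10; 2, 2, 2, 3].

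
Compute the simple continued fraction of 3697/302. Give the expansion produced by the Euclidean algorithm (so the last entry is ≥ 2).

3697 = 12·302 + 73
302 = 4·73 + 10
73 = 7·10 + 3
10 = 3·3 + 1
3 = 3·1 + 0  (stop)
So 3697/302 = [12; 4, 7, 3, 3].

[12; 4, 7, 3, 3]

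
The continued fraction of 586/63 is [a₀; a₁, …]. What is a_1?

586 = 9·63 + 19   →  a_0 = 9
63 = 3·19 + 6   →  a_1 = 3

3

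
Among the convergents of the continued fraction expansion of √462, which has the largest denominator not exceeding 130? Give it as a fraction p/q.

1827/85

√462 = [21; 2, 42, …] (period length 2).
Convergents:
  p_0/q_0 = 21/1
  p_1/q_1 = 43/2
  p_2/q_2 = 1827/85
  p_3/q_3 = 3697/172
q_2 = 85 ≤ 130 < 172 = q_3, so the answer is 1827/85.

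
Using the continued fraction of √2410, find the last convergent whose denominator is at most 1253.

58321/1188

√2410 = [49; 10, 1, 8, 1, 10, 98, …] (period length 6).
Convergents:
  p_0/q_0 = 49/1
  p_1/q_1 = 491/10
  p_2/q_2 = 540/11
  p_3/q_3 = 4811/98
  p_4/q_4 = 5351/109
  p_5/q_5 = 58321/1188
  p_6/q_6 = 5720809/116533
q_5 = 1188 ≤ 1253 < 116533 = q_6, so the answer is 58321/1188.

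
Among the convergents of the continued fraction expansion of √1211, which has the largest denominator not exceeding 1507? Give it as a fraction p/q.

48406/1391

√1211 = [34; 1, 3, 1, 68, …] (period length 4).
Convergents:
  p_0/q_0 = 34/1
  p_1/q_1 = 35/1
  p_2/q_2 = 139/4
  p_3/q_3 = 174/5
  p_4/q_4 = 11971/344
  p_5/q_5 = 12145/349
  p_6/q_6 = 48406/1391
  p_7/q_7 = 60551/1740
q_6 = 1391 ≤ 1507 < 1740 = q_7, so the answer is 48406/1391.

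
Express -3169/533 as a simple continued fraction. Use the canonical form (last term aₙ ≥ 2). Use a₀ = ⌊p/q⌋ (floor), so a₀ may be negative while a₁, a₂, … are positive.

[-6; 18, 2, 1, 1, 1, 3]

-3169 = -6×533 + 29
533 = 18×29 + 11
29 = 2×11 + 7
11 = 1×7 + 4
7 = 1×4 + 3
4 = 1×3 + 1
3 = 3×1 + 0  (stop)
So -3169/533 = [-6; 18, 2, 1, 1, 1, 3].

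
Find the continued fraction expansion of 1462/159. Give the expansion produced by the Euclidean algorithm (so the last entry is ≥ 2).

1462 = 9×159 + 31
159 = 5×31 + 4
31 = 7×4 + 3
4 = 1×3 + 1
3 = 3×1 + 0  (stop)
So 1462/159 = [9; 5, 7, 1, 3].

[9; 5, 7, 1, 3]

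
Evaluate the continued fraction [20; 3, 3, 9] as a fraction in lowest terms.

1888/93

Fold from the inside: start with 9/1.
  3 + 1/9 = 28/9
  3 + 9/28 = 93/28
  20 + 28/93 = 1888/93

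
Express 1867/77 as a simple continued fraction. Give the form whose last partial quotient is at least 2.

1867 = 24*77 + 19
77 = 4*19 + 1
19 = 19*1 + 0  (stop)
So 1867/77 = [24; 4, 19].

[24; 4, 19]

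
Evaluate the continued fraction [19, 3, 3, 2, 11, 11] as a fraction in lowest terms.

Fold from the inside: start with 11/1.
  11 + 1/11 = 122/11
  2 + 11/122 = 255/122
  3 + 122/255 = 887/255
  3 + 255/887 = 2916/887
  19 + 887/2916 = 56291/2916

56291/2916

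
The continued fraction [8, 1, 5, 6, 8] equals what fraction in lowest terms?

2669/302

Fold from the inside: start with 8/1.
  6 + 1/8 = 49/8
  5 + 8/49 = 253/49
  1 + 49/253 = 302/253
  8 + 253/302 = 2669/302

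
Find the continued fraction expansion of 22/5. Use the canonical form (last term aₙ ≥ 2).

[4; 2, 2]

22 = 4·5 + 2
5 = 2·2 + 1
2 = 2·1 + 0  (stop)
So 22/5 = [4; 2, 2].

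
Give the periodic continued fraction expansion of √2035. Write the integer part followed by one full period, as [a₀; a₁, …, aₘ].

[45; 9, 90]

a₀ = ⌊√2035⌋ = 45.
With m₀=0, d₀=1 and mₖ₊₁ = dₖaₖ − mₖ, dₖ₊₁ = (n − mₖ₊₁²)/dₖ, aₖ₊₁ = ⌊(a₀+mₖ₊₁)/dₖ₊₁⌋:
  k=1: m=45, d=10, a=9
  k=2: m=45, d=1, a=90
d=1 and a=2a₀=90 at k=2, so the next step gives (m, d) = (45, 10) again — its k=1 value — and the period has length 2.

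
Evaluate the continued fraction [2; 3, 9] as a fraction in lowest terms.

Fold from the inside: start with 9/1.
  3 + 1/9 = 28/9
  2 + 9/28 = 65/28

65/28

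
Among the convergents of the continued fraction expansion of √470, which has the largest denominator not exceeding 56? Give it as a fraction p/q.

√470 = [21; 1, 2, 8, 2, 1, 42, …] (period length 6).
Convergents:
  p_0/q_0 = 21/1
  p_1/q_1 = 22/1
  p_2/q_2 = 65/3
  p_3/q_3 = 542/25
  p_4/q_4 = 1149/53
  p_5/q_5 = 1691/78
q_4 = 53 ≤ 56 < 78 = q_5, so the answer is 1149/53.

1149/53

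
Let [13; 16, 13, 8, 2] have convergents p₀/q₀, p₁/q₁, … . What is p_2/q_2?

2730/209

Using pₖ = aₖpₖ₋₁ + pₖ₋₂, qₖ = aₖqₖ₋₁ + qₖ₋₂ (with p₋₁=1, p₋₂=0, q₋₁=0, q₋₂=1):
  k=0: a=13, p=13, q=1
  k=1: a=16, p=209, q=16
  k=2: a=13, p=2730, q=209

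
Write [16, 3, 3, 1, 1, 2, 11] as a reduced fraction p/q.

10957/672

Using pₖ = aₖpₖ₋₁ + pₖ₋₂ and qₖ = aₖqₖ₋₁ + qₖ₋₂:
  k=0: a=16, p=16, q=1
  k=1: a=3, p=49, q=3
  k=2: a=3, p=163, q=10
  k=3: a=1, p=212, q=13
  k=4: a=1, p=375, q=23
  k=5: a=2, p=962, q=59
  k=6: a=11, p=10957, q=672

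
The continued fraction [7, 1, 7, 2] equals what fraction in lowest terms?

134/17

Fold from the inside: start with 2/1.
  7 + 1/2 = 15/2
  1 + 2/15 = 17/15
  7 + 15/17 = 134/17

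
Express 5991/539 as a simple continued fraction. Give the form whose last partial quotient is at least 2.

[11; 8, 1, 2, 3, 1, 4]

5991 = 11*539 + 62
539 = 8*62 + 43
62 = 1*43 + 19
43 = 2*19 + 5
19 = 3*5 + 4
5 = 1*4 + 1
4 = 4*1 + 0  (stop)
So 5991/539 = [11; 8, 1, 2, 3, 1, 4].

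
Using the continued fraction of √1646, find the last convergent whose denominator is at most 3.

√1646 = [40; 1, 1, 3, 40, 3, 1, 1, 80, …] (period length 8).
Convergents:
  p_0/q_0 = 40/1
  p_1/q_1 = 41/1
  p_2/q_2 = 81/2
  p_3/q_3 = 284/7
q_2 = 2 ≤ 3 < 7 = q_3, so the answer is 81/2.

81/2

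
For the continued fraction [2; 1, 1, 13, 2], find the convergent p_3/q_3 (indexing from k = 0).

68/27

Using pₖ = aₖpₖ₋₁ + pₖ₋₂, qₖ = aₖqₖ₋₁ + qₖ₋₂ (with p₋₁=1, p₋₂=0, q₋₁=0, q₋₂=1):
  k=0: a=2, p=2, q=1
  k=1: a=1, p=3, q=1
  k=2: a=1, p=5, q=2
  k=3: a=13, p=68, q=27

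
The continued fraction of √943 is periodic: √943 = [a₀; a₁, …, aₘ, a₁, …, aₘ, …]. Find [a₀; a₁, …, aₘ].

[30; 1, 2, 2, 2, 1, 60]

a₀ = ⌊√943⌋ = 30.
With m₀=0, d₀=1 and mₖ₊₁ = dₖaₖ − mₖ, dₖ₊₁ = (n − mₖ₊₁²)/dₖ, aₖ₊₁ = ⌊(a₀+mₖ₊₁)/dₖ₊₁⌋:
  k=1: m=30, d=43, a=1
  k=2: m=13, d=18, a=2
  k=3: m=23, d=23, a=2
  k=4: m=23, d=18, a=2
  k=5: m=13, d=43, a=1
  k=6: m=30, d=1, a=60
d=1 and a=2a₀=60 at k=6, so the next step gives (m, d) = (30, 43) again — its k=1 value — and the period has length 6.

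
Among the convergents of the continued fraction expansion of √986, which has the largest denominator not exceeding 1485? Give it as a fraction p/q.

√986 = [31; 2, 2, 62, …] (period length 3).
Convergents:
  p_0/q_0 = 31/1
  p_1/q_1 = 63/2
  p_2/q_2 = 157/5
  p_3/q_3 = 9797/312
  p_4/q_4 = 19751/629
  p_5/q_5 = 49299/1570
q_4 = 629 ≤ 1485 < 1570 = q_5, so the answer is 19751/629.

19751/629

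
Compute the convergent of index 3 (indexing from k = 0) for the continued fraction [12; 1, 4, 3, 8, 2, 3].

Using pₖ = aₖpₖ₋₁ + pₖ₋₂, qₖ = aₖqₖ₋₁ + qₖ₋₂ (with p₋₁=1, p₋₂=0, q₋₁=0, q₋₂=1):
  k=0: a=12, p=12, q=1
  k=1: a=1, p=13, q=1
  k=2: a=4, p=64, q=5
  k=3: a=3, p=205, q=16

205/16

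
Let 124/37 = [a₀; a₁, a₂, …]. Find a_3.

5

124 = 3·37 + 13   →  a_0 = 3
37 = 2·13 + 11   →  a_1 = 2
13 = 1·11 + 2   →  a_2 = 1
11 = 5·2 + 1   →  a_3 = 5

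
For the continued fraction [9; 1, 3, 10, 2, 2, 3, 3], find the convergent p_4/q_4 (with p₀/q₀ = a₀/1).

839/86

Using pₖ = aₖpₖ₋₁ + pₖ₋₂, qₖ = aₖqₖ₋₁ + qₖ₋₂ (with p₋₁=1, p₋₂=0, q₋₁=0, q₋₂=1):
  k=0: a=9, p=9, q=1
  k=1: a=1, p=10, q=1
  k=2: a=3, p=39, q=4
  k=3: a=10, p=400, q=41
  k=4: a=2, p=839, q=86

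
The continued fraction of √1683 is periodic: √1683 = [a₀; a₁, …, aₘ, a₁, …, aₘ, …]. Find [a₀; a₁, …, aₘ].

a₀ = ⌊√1683⌋ = 41.
With m₀=0, d₀=1 and mₖ₊₁ = dₖaₖ − mₖ, dₖ₊₁ = (n − mₖ₊₁²)/dₖ, aₖ₊₁ = ⌊(a₀+mₖ₊₁)/dₖ₊₁⌋:
  k=1: m=41, d=2, a=41
  k=2: m=41, d=1, a=82
d=1 and a=2a₀=82 at k=2, so the next step gives (m, d) = (41, 2) again — its k=1 value — and the period has length 2.

[41; 41, 82]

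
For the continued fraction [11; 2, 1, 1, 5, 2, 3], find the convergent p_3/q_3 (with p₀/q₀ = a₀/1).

Using pₖ = aₖpₖ₋₁ + pₖ₋₂, qₖ = aₖqₖ₋₁ + qₖ₋₂ (with p₋₁=1, p₋₂=0, q₋₁=0, q₋₂=1):
  k=0: a=11, p=11, q=1
  k=1: a=2, p=23, q=2
  k=2: a=1, p=34, q=3
  k=3: a=1, p=57, q=5

57/5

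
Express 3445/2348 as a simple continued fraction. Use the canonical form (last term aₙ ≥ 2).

[1; 2, 7, 8, 9, 2]

3445 = 1·2348 + 1097
2348 = 2·1097 + 154
1097 = 7·154 + 19
154 = 8·19 + 2
19 = 9·2 + 1
2 = 2·1 + 0  (stop)
So 3445/2348 = [1; 2, 7, 8, 9, 2].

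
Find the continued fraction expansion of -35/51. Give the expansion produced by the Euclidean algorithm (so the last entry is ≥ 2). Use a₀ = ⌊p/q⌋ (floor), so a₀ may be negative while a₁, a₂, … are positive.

[-1; 3, 5, 3]

-35 = -1*51 + 16
51 = 3*16 + 3
16 = 5*3 + 1
3 = 3*1 + 0  (stop)
So -35/51 = [-1; 3, 5, 3].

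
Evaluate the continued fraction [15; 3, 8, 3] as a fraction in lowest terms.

Fold from the inside: start with 3/1.
  8 + 1/3 = 25/3
  3 + 3/25 = 78/25
  15 + 25/78 = 1195/78

1195/78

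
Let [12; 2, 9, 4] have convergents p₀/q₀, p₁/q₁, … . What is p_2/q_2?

237/19

Using pₖ = aₖpₖ₋₁ + pₖ₋₂, qₖ = aₖqₖ₋₁ + qₖ₋₂ (with p₋₁=1, p₋₂=0, q₋₁=0, q₋₂=1):
  k=0: a=12, p=12, q=1
  k=1: a=2, p=25, q=2
  k=2: a=9, p=237, q=19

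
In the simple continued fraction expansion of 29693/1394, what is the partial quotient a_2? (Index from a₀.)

3

29693 = 21·1394 + 419   →  a_0 = 21
1394 = 3·419 + 137   →  a_1 = 3
419 = 3·137 + 8   →  a_2 = 3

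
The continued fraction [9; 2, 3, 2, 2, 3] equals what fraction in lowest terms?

Using pₖ = aₖpₖ₋₁ + pₖ₋₂ and qₖ = aₖqₖ₋₁ + qₖ₋₂:
  k=0: a=9, p=9, q=1
  k=1: a=2, p=19, q=2
  k=2: a=3, p=66, q=7
  k=3: a=2, p=151, q=16
  k=4: a=2, p=368, q=39
  k=5: a=3, p=1255, q=133

1255/133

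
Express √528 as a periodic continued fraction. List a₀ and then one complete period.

[22; 1, 44]

a₀ = ⌊√528⌋ = 22.
With m₀=0, d₀=1 and mₖ₊₁ = dₖaₖ − mₖ, dₖ₊₁ = (n − mₖ₊₁²)/dₖ, aₖ₊₁ = ⌊(a₀+mₖ₊₁)/dₖ₊₁⌋:
  k=1: m=22, d=44, a=1
  k=2: m=22, d=1, a=44
d=1 and a=2a₀=44 at k=2, so the next step gives (m, d) = (22, 44) again — its k=1 value — and the period has length 2.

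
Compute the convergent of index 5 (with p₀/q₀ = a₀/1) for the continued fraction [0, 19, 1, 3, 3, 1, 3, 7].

17/336

Using pₖ = aₖpₖ₋₁ + pₖ₋₂, qₖ = aₖqₖ₋₁ + qₖ₋₂ (with p₋₁=1, p₋₂=0, q₋₁=0, q₋₂=1):
  k=0: a=0, p=0, q=1
  k=1: a=19, p=1, q=19
  k=2: a=1, p=1, q=20
  k=3: a=3, p=4, q=79
  k=4: a=3, p=13, q=257
  k=5: a=1, p=17, q=336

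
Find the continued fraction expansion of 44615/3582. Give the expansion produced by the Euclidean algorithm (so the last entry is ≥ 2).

[12; 2, 5, 10, 3, 10]

44615 = 12*3582 + 1631
3582 = 2*1631 + 320
1631 = 5*320 + 31
320 = 10*31 + 10
31 = 3*10 + 1
10 = 10*1 + 0  (stop)
So 44615/3582 = [12; 2, 5, 10, 3, 10].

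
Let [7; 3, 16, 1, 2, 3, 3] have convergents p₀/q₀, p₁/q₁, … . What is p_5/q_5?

Using pₖ = aₖpₖ₋₁ + pₖ₋₂, qₖ = aₖqₖ₋₁ + qₖ₋₂ (with p₋₁=1, p₋₂=0, q₋₁=0, q₋₂=1):
  k=0: a=7, p=7, q=1
  k=1: a=3, p=22, q=3
  k=2: a=16, p=359, q=49
  k=3: a=1, p=381, q=52
  k=4: a=2, p=1121, q=153
  k=5: a=3, p=3744, q=511

3744/511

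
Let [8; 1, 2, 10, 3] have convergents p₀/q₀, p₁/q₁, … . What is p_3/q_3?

269/31

Using pₖ = aₖpₖ₋₁ + pₖ₋₂, qₖ = aₖqₖ₋₁ + qₖ₋₂ (with p₋₁=1, p₋₂=0, q₋₁=0, q₋₂=1):
  k=0: a=8, p=8, q=1
  k=1: a=1, p=9, q=1
  k=2: a=2, p=26, q=3
  k=3: a=10, p=269, q=31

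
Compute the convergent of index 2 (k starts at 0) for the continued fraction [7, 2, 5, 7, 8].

82/11

Using pₖ = aₖpₖ₋₁ + pₖ₋₂, qₖ = aₖqₖ₋₁ + qₖ₋₂ (with p₋₁=1, p₋₂=0, q₋₁=0, q₋₂=1):
  k=0: a=7, p=7, q=1
  k=1: a=2, p=15, q=2
  k=2: a=5, p=82, q=11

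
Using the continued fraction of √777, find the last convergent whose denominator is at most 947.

√777 = [27; 1, 6, 1, 54, …] (period length 4).
Convergents:
  p_0/q_0 = 27/1
  p_1/q_1 = 28/1
  p_2/q_2 = 195/7
  p_3/q_3 = 223/8
  p_4/q_4 = 12237/439
  p_5/q_5 = 12460/447
  p_6/q_6 = 86997/3121
q_5 = 447 ≤ 947 < 3121 = q_6, so the answer is 12460/447.

12460/447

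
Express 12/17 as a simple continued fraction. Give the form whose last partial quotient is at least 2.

[0; 1, 2, 2, 2]

12 = 0·17 + 12
17 = 1·12 + 5
12 = 2·5 + 2
5 = 2·2 + 1
2 = 2·1 + 0  (stop)
So 12/17 = [0; 1, 2, 2, 2].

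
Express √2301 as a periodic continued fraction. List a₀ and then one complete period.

a₀ = ⌊√2301⌋ = 47.
With m₀=0, d₀=1 and mₖ₊₁ = dₖaₖ − mₖ, dₖ₊₁ = (n − mₖ₊₁²)/dₖ, aₖ₊₁ = ⌊(a₀+mₖ₊₁)/dₖ₊₁⌋:
  k=1: m=47, d=92, a=1
  k=2: m=45, d=3, a=30
  k=3: m=45, d=92, a=1
  k=4: m=47, d=1, a=94
d=1 and a=2a₀=94 at k=4, so the next step gives (m, d) = (47, 92) again — its k=1 value — and the period has length 4.

[47; 1, 30, 1, 94]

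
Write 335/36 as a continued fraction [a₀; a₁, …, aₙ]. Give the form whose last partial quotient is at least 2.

335 = 9×36 + 11
36 = 3×11 + 3
11 = 3×3 + 2
3 = 1×2 + 1
2 = 2×1 + 0  (stop)
So 335/36 = [9; 3, 3, 1, 2].

[9; 3, 3, 1, 2]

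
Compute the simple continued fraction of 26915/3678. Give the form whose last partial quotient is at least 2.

[7; 3, 6, 1, 5, 9, 3]

26915 = 7*3678 + 1169
3678 = 3*1169 + 171
1169 = 6*171 + 143
171 = 1*143 + 28
143 = 5*28 + 3
28 = 9*3 + 1
3 = 3*1 + 0  (stop)
So 26915/3678 = [7; 3, 6, 1, 5, 9, 3].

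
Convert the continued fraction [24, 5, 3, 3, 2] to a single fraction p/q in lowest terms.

2951/122

Using pₖ = aₖpₖ₋₁ + pₖ₋₂ and qₖ = aₖqₖ₋₁ + qₖ₋₂:
  k=0: a=24, p=24, q=1
  k=1: a=5, p=121, q=5
  k=2: a=3, p=387, q=16
  k=3: a=3, p=1282, q=53
  k=4: a=2, p=2951, q=122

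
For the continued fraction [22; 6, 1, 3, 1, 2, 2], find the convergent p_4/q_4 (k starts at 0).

753/34

Using pₖ = aₖpₖ₋₁ + pₖ₋₂, qₖ = aₖqₖ₋₁ + qₖ₋₂ (with p₋₁=1, p₋₂=0, q₋₁=0, q₋₂=1):
  k=0: a=22, p=22, q=1
  k=1: a=6, p=133, q=6
  k=2: a=1, p=155, q=7
  k=3: a=3, p=598, q=27
  k=4: a=1, p=753, q=34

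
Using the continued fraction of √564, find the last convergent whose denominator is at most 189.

√564 = [23; 1, 2, 1, 46, …] (period length 4).
Convergents:
  p_0/q_0 = 23/1
  p_1/q_1 = 24/1
  p_2/q_2 = 71/3
  p_3/q_3 = 95/4
  p_4/q_4 = 4441/187
  p_5/q_5 = 4536/191
q_4 = 187 ≤ 189 < 191 = q_5, so the answer is 4441/187.

4441/187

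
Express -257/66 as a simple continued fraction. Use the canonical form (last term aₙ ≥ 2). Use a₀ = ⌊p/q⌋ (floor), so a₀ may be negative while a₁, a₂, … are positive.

-257 = -4·66 + 7
66 = 9·7 + 3
7 = 2·3 + 1
3 = 3·1 + 0  (stop)
So -257/66 = [-4; 9, 2, 3].

[-4; 9, 2, 3]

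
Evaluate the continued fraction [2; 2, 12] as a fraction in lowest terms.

Using pₖ = aₖpₖ₋₁ + pₖ₋₂ and qₖ = aₖqₖ₋₁ + qₖ₋₂:
  k=0: a=2, p=2, q=1
  k=1: a=2, p=5, q=2
  k=2: a=12, p=62, q=25

62/25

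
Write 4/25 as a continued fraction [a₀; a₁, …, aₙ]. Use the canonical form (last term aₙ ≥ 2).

4 = 0·25 + 4
25 = 6·4 + 1
4 = 4·1 + 0  (stop)
So 4/25 = [0; 6, 4].

[0; 6, 4]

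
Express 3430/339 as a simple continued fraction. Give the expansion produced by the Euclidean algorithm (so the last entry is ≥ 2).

[10; 8, 2, 9, 2]

3430 = 10·339 + 40
339 = 8·40 + 19
40 = 2·19 + 2
19 = 9·2 + 1
2 = 2·1 + 0  (stop)
So 3430/339 = [10; 8, 2, 9, 2].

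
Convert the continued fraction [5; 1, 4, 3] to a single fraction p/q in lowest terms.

93/16

Using pₖ = aₖpₖ₋₁ + pₖ₋₂ and qₖ = aₖqₖ₋₁ + qₖ₋₂:
  k=0: a=5, p=5, q=1
  k=1: a=1, p=6, q=1
  k=2: a=4, p=29, q=5
  k=3: a=3, p=93, q=16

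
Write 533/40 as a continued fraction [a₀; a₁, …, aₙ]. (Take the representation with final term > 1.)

533 = 13·40 + 13
40 = 3·13 + 1
13 = 13·1 + 0  (stop)
So 533/40 = [13; 3, 13].

[13; 3, 13]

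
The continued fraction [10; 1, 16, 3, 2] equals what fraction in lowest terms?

Fold from the inside: start with 2/1.
  3 + 1/2 = 7/2
  16 + 2/7 = 114/7
  1 + 7/114 = 121/114
  10 + 114/121 = 1324/121

1324/121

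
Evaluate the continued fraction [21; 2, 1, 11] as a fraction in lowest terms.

Fold from the inside: start with 11/1.
  1 + 1/11 = 12/11
  2 + 11/12 = 35/12
  21 + 12/35 = 747/35

747/35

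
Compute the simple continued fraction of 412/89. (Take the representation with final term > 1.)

412 = 4×89 + 56
89 = 1×56 + 33
56 = 1×33 + 23
33 = 1×23 + 10
23 = 2×10 + 3
10 = 3×3 + 1
3 = 3×1 + 0  (stop)
So 412/89 = [4; 1, 1, 1, 2, 3, 3].

[4; 1, 1, 1, 2, 3, 3]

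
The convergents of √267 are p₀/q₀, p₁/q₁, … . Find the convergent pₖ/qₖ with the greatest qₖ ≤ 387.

√267 = [16; 2, 1, 15, 1, 2, 32, …] (period length 6).
Convergents:
  p_0/q_0 = 16/1
  p_1/q_1 = 33/2
  p_2/q_2 = 49/3
  p_3/q_3 = 768/47
  p_4/q_4 = 817/50
  p_5/q_5 = 2402/147
  p_6/q_6 = 77681/4754
q_5 = 147 ≤ 387 < 4754 = q_6, so the answer is 2402/147.

2402/147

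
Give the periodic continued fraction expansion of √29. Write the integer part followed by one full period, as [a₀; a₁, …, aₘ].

[5; 2, 1, 1, 2, 10]

a₀ = ⌊√29⌋ = 5.
With m₀=0, d₀=1 and mₖ₊₁ = dₖaₖ − mₖ, dₖ₊₁ = (n − mₖ₊₁²)/dₖ, aₖ₊₁ = ⌊(a₀+mₖ₊₁)/dₖ₊₁⌋:
  k=1: m=5, d=4, a=2
  k=2: m=3, d=5, a=1
  k=3: m=2, d=5, a=1
  k=4: m=3, d=4, a=2
  k=5: m=5, d=1, a=10
d=1 and a=2a₀=10 at k=5, so the next step gives (m, d) = (5, 4) again — its k=1 value — and the period has length 5.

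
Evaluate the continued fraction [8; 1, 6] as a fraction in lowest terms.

62/7

Fold from the inside: start with 6/1.
  1 + 1/6 = 7/6
  8 + 6/7 = 62/7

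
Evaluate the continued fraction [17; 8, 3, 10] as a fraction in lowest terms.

4417/258

Using pₖ = aₖpₖ₋₁ + pₖ₋₂ and qₖ = aₖqₖ₋₁ + qₖ₋₂:
  k=0: a=17, p=17, q=1
  k=1: a=8, p=137, q=8
  k=2: a=3, p=428, q=25
  k=3: a=10, p=4417, q=258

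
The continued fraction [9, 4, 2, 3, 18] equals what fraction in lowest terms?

5231/567

Using pₖ = aₖpₖ₋₁ + pₖ₋₂ and qₖ = aₖqₖ₋₁ + qₖ₋₂:
  k=0: a=9, p=9, q=1
  k=1: a=4, p=37, q=4
  k=2: a=2, p=83, q=9
  k=3: a=3, p=286, q=31
  k=4: a=18, p=5231, q=567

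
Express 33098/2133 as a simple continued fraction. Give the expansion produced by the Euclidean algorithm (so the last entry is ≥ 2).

[15; 1, 1, 14, 9, 8]

33098 = 15·2133 + 1103
2133 = 1·1103 + 1030
1103 = 1·1030 + 73
1030 = 14·73 + 8
73 = 9·8 + 1
8 = 8·1 + 0  (stop)
So 33098/2133 = [15; 1, 1, 14, 9, 8].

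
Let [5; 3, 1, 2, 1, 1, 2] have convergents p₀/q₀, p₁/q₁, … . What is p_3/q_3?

58/11

Using pₖ = aₖpₖ₋₁ + pₖ₋₂, qₖ = aₖqₖ₋₁ + qₖ₋₂ (with p₋₁=1, p₋₂=0, q₋₁=0, q₋₂=1):
  k=0: a=5, p=5, q=1
  k=1: a=3, p=16, q=3
  k=2: a=1, p=21, q=4
  k=3: a=2, p=58, q=11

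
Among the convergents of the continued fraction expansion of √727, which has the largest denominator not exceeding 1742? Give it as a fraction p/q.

39285/1457

√727 = [26; 1, 25, 1, 52, …] (period length 4).
Convergents:
  p_0/q_0 = 26/1
  p_1/q_1 = 27/1
  p_2/q_2 = 701/26
  p_3/q_3 = 728/27
  p_4/q_4 = 38557/1430
  p_5/q_5 = 39285/1457
  p_6/q_6 = 1020682/37855
q_5 = 1457 ≤ 1742 < 37855 = q_6, so the answer is 39285/1457.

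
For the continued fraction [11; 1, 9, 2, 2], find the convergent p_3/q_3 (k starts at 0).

250/21

Using pₖ = aₖpₖ₋₁ + pₖ₋₂, qₖ = aₖqₖ₋₁ + qₖ₋₂ (with p₋₁=1, p₋₂=0, q₋₁=0, q₋₂=1):
  k=0: a=11, p=11, q=1
  k=1: a=1, p=12, q=1
  k=2: a=9, p=119, q=10
  k=3: a=2, p=250, q=21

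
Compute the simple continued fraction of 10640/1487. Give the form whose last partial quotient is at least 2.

[7; 6, 2, 3, 2, 14]

10640 = 7*1487 + 231
1487 = 6*231 + 101
231 = 2*101 + 29
101 = 3*29 + 14
29 = 2*14 + 1
14 = 14*1 + 0  (stop)
So 10640/1487 = [7; 6, 2, 3, 2, 14].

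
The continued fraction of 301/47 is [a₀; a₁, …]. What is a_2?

301 = 6·47 + 19   →  a_0 = 6
47 = 2·19 + 9   →  a_1 = 2
19 = 2·9 + 1   →  a_2 = 2

2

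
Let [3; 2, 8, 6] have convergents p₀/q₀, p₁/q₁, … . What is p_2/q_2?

Using pₖ = aₖpₖ₋₁ + pₖ₋₂, qₖ = aₖqₖ₋₁ + qₖ₋₂ (with p₋₁=1, p₋₂=0, q₋₁=0, q₋₂=1):
  k=0: a=3, p=3, q=1
  k=1: a=2, p=7, q=2
  k=2: a=8, p=59, q=17

59/17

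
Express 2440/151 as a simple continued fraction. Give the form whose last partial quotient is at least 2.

[16; 6, 3, 2, 3]

2440 = 16×151 + 24
151 = 6×24 + 7
24 = 3×7 + 3
7 = 2×3 + 1
3 = 3×1 + 0  (stop)
So 2440/151 = [16; 6, 3, 2, 3].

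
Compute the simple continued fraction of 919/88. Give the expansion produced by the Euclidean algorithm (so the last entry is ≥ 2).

919 = 10*88 + 39
88 = 2*39 + 10
39 = 3*10 + 9
10 = 1*9 + 1
9 = 9*1 + 0  (stop)
So 919/88 = [10; 2, 3, 1, 9].

[10; 2, 3, 1, 9]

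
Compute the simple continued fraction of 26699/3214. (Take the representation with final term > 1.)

[8; 3, 3, 1, 9, 8, 3]

26699 = 8*3214 + 987
3214 = 3*987 + 253
987 = 3*253 + 228
253 = 1*228 + 25
228 = 9*25 + 3
25 = 8*3 + 1
3 = 3*1 + 0  (stop)
So 26699/3214 = [8; 3, 3, 1, 9, 8, 3].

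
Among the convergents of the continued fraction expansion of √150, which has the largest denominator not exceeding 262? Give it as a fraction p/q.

√150 = [12; 4, 24, …] (period length 2).
Convergents:
  p_0/q_0 = 12/1
  p_1/q_1 = 49/4
  p_2/q_2 = 1188/97
  p_3/q_3 = 4801/392
q_2 = 97 ≤ 262 < 392 = q_3, so the answer is 1188/97.

1188/97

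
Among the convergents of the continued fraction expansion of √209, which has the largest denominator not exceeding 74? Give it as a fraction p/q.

506/35

√209 = [14; 2, 5, 3, 2, 3, 5, 2, 28, …] (period length 8).
Convergents:
  p_0/q_0 = 14/1
  p_1/q_1 = 29/2
  p_2/q_2 = 159/11
  p_3/q_3 = 506/35
  p_4/q_4 = 1171/81
q_3 = 35 ≤ 74 < 81 = q_4, so the answer is 506/35.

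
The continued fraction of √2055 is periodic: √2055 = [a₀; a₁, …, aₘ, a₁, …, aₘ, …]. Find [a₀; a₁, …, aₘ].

a₀ = ⌊√2055⌋ = 45.

[45; 3, 90]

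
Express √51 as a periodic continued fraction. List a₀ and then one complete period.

a₀ = ⌊√51⌋ = 7.
With m₀=0, d₀=1 and mₖ₊₁ = dₖaₖ − mₖ, dₖ₊₁ = (n − mₖ₊₁²)/dₖ, aₖ₊₁ = ⌊(a₀+mₖ₊₁)/dₖ₊₁⌋:
  k=1: m=7, d=2, a=7
  k=2: m=7, d=1, a=14
d=1 and a=2a₀=14 at k=2, so the next step gives (m, d) = (7, 2) again — its k=1 value — and the period has length 2.

[7; 7, 14]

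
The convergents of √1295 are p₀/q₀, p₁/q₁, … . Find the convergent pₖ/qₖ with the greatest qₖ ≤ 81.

√1295 = [35; 1, 70, …] (period length 2).
Convergents:
  p_0/q_0 = 35/1
  p_1/q_1 = 36/1
  p_2/q_2 = 2555/71
  p_3/q_3 = 2591/72
  p_4/q_4 = 183925/5111
q_3 = 72 ≤ 81 < 5111 = q_4, so the answer is 2591/72.

2591/72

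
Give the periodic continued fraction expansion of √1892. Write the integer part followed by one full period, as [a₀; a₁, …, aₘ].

a₀ = ⌊√1892⌋ = 43.
With m₀=0, d₀=1 and mₖ₊₁ = dₖaₖ − mₖ, dₖ₊₁ = (n − mₖ₊₁²)/dₖ, aₖ₊₁ = ⌊(a₀+mₖ₊₁)/dₖ₊₁⌋:
  k=1: m=43, d=43, a=2
  k=2: m=43, d=1, a=86
d=1 and a=2a₀=86 at k=2, so the next step gives (m, d) = (43, 43) again — its k=1 value — and the period has length 2.

[43; 2, 86]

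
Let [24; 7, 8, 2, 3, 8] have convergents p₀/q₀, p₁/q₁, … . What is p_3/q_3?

2921/121

Using pₖ = aₖpₖ₋₁ + pₖ₋₂, qₖ = aₖqₖ₋₁ + qₖ₋₂ (with p₋₁=1, p₋₂=0, q₋₁=0, q₋₂=1):
  k=0: a=24, p=24, q=1
  k=1: a=7, p=169, q=7
  k=2: a=8, p=1376, q=57
  k=3: a=2, p=2921, q=121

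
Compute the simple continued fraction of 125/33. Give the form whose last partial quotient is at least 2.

125 = 3×33 + 26
33 = 1×26 + 7
26 = 3×7 + 5
7 = 1×5 + 2
5 = 2×2 + 1
2 = 2×1 + 0  (stop)
So 125/33 = [3; 1, 3, 1, 2, 2].

[3; 1, 3, 1, 2, 2]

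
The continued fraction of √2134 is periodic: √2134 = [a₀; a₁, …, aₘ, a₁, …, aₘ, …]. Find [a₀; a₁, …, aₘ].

[46; 5, 8, 5, 92]

a₀ = ⌊√2134⌋ = 46.
With m₀=0, d₀=1 and mₖ₊₁ = dₖaₖ − mₖ, dₖ₊₁ = (n − mₖ₊₁²)/dₖ, aₖ₊₁ = ⌊(a₀+mₖ₊₁)/dₖ₊₁⌋:
  k=1: m=46, d=18, a=5
  k=2: m=44, d=11, a=8
  k=3: m=44, d=18, a=5
  k=4: m=46, d=1, a=92
d=1 and a=2a₀=92 at k=4, so the next step gives (m, d) = (46, 18) again — its k=1 value — and the period has length 4.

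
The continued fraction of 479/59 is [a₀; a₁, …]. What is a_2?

479 = 8·59 + 7   →  a_0 = 8
59 = 8·7 + 3   →  a_1 = 8
7 = 2·3 + 1   →  a_2 = 2

2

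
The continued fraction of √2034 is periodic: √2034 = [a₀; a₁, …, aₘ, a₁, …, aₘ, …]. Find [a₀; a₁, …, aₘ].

a₀ = ⌊√2034⌋ = 45.
With m₀=0, d₀=1 and mₖ₊₁ = dₖaₖ − mₖ, dₖ₊₁ = (n − mₖ₊₁²)/dₖ, aₖ₊₁ = ⌊(a₀+mₖ₊₁)/dₖ₊₁⌋:
  k=1: m=45, d=9, a=10
  k=2: m=45, d=1, a=90
d=1 and a=2a₀=90 at k=2, so the next step gives (m, d) = (45, 9) again — its k=1 value — and the period has length 2.

[45; 10, 90]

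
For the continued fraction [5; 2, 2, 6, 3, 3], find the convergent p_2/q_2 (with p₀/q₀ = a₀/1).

27/5

Using pₖ = aₖpₖ₋₁ + pₖ₋₂, qₖ = aₖqₖ₋₁ + qₖ₋₂ (with p₋₁=1, p₋₂=0, q₋₁=0, q₋₂=1):
  k=0: a=5, p=5, q=1
  k=1: a=2, p=11, q=2
  k=2: a=2, p=27, q=5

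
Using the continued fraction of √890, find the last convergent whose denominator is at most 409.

√890 = [29; 1, 4, 1, 58, …] (period length 4).
Convergents:
  p_0/q_0 = 29/1
  p_1/q_1 = 30/1
  p_2/q_2 = 149/5
  p_3/q_3 = 179/6
  p_4/q_4 = 10531/353
  p_5/q_5 = 10710/359
  p_6/q_6 = 53371/1789
q_5 = 359 ≤ 409 < 1789 = q_6, so the answer is 10710/359.

10710/359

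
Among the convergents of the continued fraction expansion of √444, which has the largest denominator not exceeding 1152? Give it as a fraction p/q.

12411/589

√444 = [21; 14, 42, …] (period length 2).
Convergents:
  p_0/q_0 = 21/1
  p_1/q_1 = 295/14
  p_2/q_2 = 12411/589
  p_3/q_3 = 174049/8260
q_2 = 589 ≤ 1152 < 8260 = q_3, so the answer is 12411/589.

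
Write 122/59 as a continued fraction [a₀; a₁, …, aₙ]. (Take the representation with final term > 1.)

122 = 2*59 + 4
59 = 14*4 + 3
4 = 1*3 + 1
3 = 3*1 + 0  (stop)
So 122/59 = [2; 14, 1, 3].

[2; 14, 1, 3]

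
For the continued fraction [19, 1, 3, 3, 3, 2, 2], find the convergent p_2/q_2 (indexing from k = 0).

79/4

Using pₖ = aₖpₖ₋₁ + pₖ₋₂, qₖ = aₖqₖ₋₁ + qₖ₋₂ (with p₋₁=1, p₋₂=0, q₋₁=0, q₋₂=1):
  k=0: a=19, p=19, q=1
  k=1: a=1, p=20, q=1
  k=2: a=3, p=79, q=4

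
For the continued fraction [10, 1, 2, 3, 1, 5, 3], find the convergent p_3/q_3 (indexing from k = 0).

107/10

Using pₖ = aₖpₖ₋₁ + pₖ₋₂, qₖ = aₖqₖ₋₁ + qₖ₋₂ (with p₋₁=1, p₋₂=0, q₋₁=0, q₋₂=1):
  k=0: a=10, p=10, q=1
  k=1: a=1, p=11, q=1
  k=2: a=2, p=32, q=3
  k=3: a=3, p=107, q=10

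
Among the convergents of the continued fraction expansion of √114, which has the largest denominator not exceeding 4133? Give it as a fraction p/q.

22219/2081

√114 = [10; 1, 2, 10, 2, 1, 20, …] (period length 6).
Convergents:
  p_0/q_0 = 10/1
  p_1/q_1 = 11/1
  p_2/q_2 = 32/3
  p_3/q_3 = 331/31
  p_4/q_4 = 694/65
  p_5/q_5 = 1025/96
  p_6/q_6 = 21194/1985
  p_7/q_7 = 22219/2081
  p_8/q_8 = 65632/6147
q_7 = 2081 ≤ 4133 < 6147 = q_8, so the answer is 22219/2081.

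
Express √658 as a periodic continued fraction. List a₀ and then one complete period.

[25; 1, 1, 1, 6, 1, 1, 1, 50]

a₀ = ⌊√658⌋ = 25.
With m₀=0, d₀=1 and mₖ₊₁ = dₖaₖ − mₖ, dₖ₊₁ = (n − mₖ₊₁²)/dₖ, aₖ₊₁ = ⌊(a₀+mₖ₊₁)/dₖ₊₁⌋:
  k=1: m=25, d=33, a=1
  k=2: m=8, d=18, a=1
  k=3: m=10, d=31, a=1
  k=4: m=21, d=7, a=6
  k=5: m=21, d=31, a=1
  k=6: m=10, d=18, a=1
  k=7: m=8, d=33, a=1
  k=8: m=25, d=1, a=50
d=1 and a=2a₀=50 at k=8, so the next step gives (m, d) = (25, 33) again — its k=1 value — and the period has length 8.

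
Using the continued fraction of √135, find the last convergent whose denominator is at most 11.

√135 = [11; 1, 1, 1, 1, 1, 1, 1, 22, …] (period length 8).
Convergents:
  p_0/q_0 = 11/1
  p_1/q_1 = 12/1
  p_2/q_2 = 23/2
  p_3/q_3 = 35/3
  p_4/q_4 = 58/5
  p_5/q_5 = 93/8
  p_6/q_6 = 151/13
q_5 = 8 ≤ 11 < 13 = q_6, so the answer is 93/8.

93/8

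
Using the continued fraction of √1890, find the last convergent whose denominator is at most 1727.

46213/1063

√1890 = [43; 2, 9, 6, 9, 2, 86, …] (period length 6).
Convergents:
  p_0/q_0 = 43/1
  p_1/q_1 = 87/2
  p_2/q_2 = 826/19
  p_3/q_3 = 5043/116
  p_4/q_4 = 46213/1063
  p_5/q_5 = 97469/2242
q_4 = 1063 ≤ 1727 < 2242 = q_5, so the answer is 46213/1063.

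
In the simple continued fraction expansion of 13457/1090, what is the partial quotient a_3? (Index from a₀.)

13457 = 12·1090 + 377   →  a_0 = 12
1090 = 2·377 + 336   →  a_1 = 2
377 = 1·336 + 41   →  a_2 = 1
336 = 8·41 + 8   →  a_3 = 8

8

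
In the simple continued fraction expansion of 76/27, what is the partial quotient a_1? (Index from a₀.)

76 = 2·27 + 22   →  a_0 = 2
27 = 1·22 + 5   →  a_1 = 1

1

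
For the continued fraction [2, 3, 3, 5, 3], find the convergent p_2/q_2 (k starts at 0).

Using pₖ = aₖpₖ₋₁ + pₖ₋₂, qₖ = aₖqₖ₋₁ + qₖ₋₂ (with p₋₁=1, p₋₂=0, q₋₁=0, q₋₂=1):
  k=0: a=2, p=2, q=1
  k=1: a=3, p=7, q=3
  k=2: a=3, p=23, q=10

23/10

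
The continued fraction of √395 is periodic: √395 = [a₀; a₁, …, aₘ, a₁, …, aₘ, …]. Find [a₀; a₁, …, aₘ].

a₀ = ⌊√395⌋ = 19.
With m₀=0, d₀=1 and mₖ₊₁ = dₖaₖ − mₖ, dₖ₊₁ = (n − mₖ₊₁²)/dₖ, aₖ₊₁ = ⌊(a₀+mₖ₊₁)/dₖ₊₁⌋:
  k=1: m=19, d=34, a=1
  k=2: m=15, d=5, a=6
  k=3: m=15, d=34, a=1
  k=4: m=19, d=1, a=38
d=1 and a=2a₀=38 at k=4, so the next step gives (m, d) = (19, 34) again — its k=1 value — and the period has length 4.

[19; 1, 6, 1, 38]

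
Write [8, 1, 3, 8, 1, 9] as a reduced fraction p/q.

Fold from the inside: start with 9/1.
  1 + 1/9 = 10/9
  8 + 9/10 = 89/10
  3 + 10/89 = 277/89
  1 + 89/277 = 366/277
  8 + 277/366 = 3205/366

3205/366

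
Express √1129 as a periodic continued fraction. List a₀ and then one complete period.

[33; 1, 1, 1, 1, 66]

a₀ = ⌊√1129⌋ = 33.
With m₀=0, d₀=1 and mₖ₊₁ = dₖaₖ − mₖ, dₖ₊₁ = (n − mₖ₊₁²)/dₖ, aₖ₊₁ = ⌊(a₀+mₖ₊₁)/dₖ₊₁⌋:
  k=1: m=33, d=40, a=1
  k=2: m=7, d=27, a=1
  k=3: m=20, d=27, a=1
  k=4: m=7, d=40, a=1
  k=5: m=33, d=1, a=66
d=1 and a=2a₀=66 at k=5, so the next step gives (m, d) = (33, 40) again — its k=1 value — and the period has length 5.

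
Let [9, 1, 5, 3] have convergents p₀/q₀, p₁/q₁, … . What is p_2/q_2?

59/6

Using pₖ = aₖpₖ₋₁ + pₖ₋₂, qₖ = aₖqₖ₋₁ + qₖ₋₂ (with p₋₁=1, p₋₂=0, q₋₁=0, q₋₂=1):
  k=0: a=9, p=9, q=1
  k=1: a=1, p=10, q=1
  k=2: a=5, p=59, q=6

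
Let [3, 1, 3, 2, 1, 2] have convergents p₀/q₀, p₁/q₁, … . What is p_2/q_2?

15/4

Using pₖ = aₖpₖ₋₁ + pₖ₋₂, qₖ = aₖqₖ₋₁ + qₖ₋₂ (with p₋₁=1, p₋₂=0, q₋₁=0, q₋₂=1):
  k=0: a=3, p=3, q=1
  k=1: a=1, p=4, q=1
  k=2: a=3, p=15, q=4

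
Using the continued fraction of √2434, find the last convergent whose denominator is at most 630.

√2434 = [49; 2, 1, 48, 1, 2, 98, …] (period length 6).
Convergents:
  p_0/q_0 = 49/1
  p_1/q_1 = 99/2
  p_2/q_2 = 148/3
  p_3/q_3 = 7203/146
  p_4/q_4 = 7351/149
  p_5/q_5 = 21905/444
  p_6/q_6 = 2154041/43661
q_5 = 444 ≤ 630 < 43661 = q_6, so the answer is 21905/444.

21905/444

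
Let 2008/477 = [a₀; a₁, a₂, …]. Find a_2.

1

2008 = 4·477 + 100   →  a_0 = 4
477 = 4·100 + 77   →  a_1 = 4
100 = 1·77 + 23   →  a_2 = 1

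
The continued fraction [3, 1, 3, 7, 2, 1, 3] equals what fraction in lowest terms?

Fold from the inside: start with 3/1.
  1 + 1/3 = 4/3
  2 + 3/4 = 11/4
  7 + 4/11 = 81/11
  3 + 11/81 = 254/81
  1 + 81/254 = 335/254
  3 + 254/335 = 1259/335

1259/335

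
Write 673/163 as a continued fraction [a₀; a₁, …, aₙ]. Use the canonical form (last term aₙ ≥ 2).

[4; 7, 1, 3, 5]

673 = 4*163 + 21
163 = 7*21 + 16
21 = 1*16 + 5
16 = 3*5 + 1
5 = 5*1 + 0  (stop)
So 673/163 = [4; 7, 1, 3, 5].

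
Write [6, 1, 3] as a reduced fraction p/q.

Using pₖ = aₖpₖ₋₁ + pₖ₋₂ and qₖ = aₖqₖ₋₁ + qₖ₋₂:
  k=0: a=6, p=6, q=1
  k=1: a=1, p=7, q=1
  k=2: a=3, p=27, q=4

27/4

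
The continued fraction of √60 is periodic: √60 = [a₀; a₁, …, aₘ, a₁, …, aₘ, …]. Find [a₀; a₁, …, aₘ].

a₀ = ⌊√60⌋ = 7.
With m₀=0, d₀=1 and mₖ₊₁ = dₖaₖ − mₖ, dₖ₊₁ = (n − mₖ₊₁²)/dₖ, aₖ₊₁ = ⌊(a₀+mₖ₊₁)/dₖ₊₁⌋:
  k=1: m=7, d=11, a=1
  k=2: m=4, d=4, a=2
  k=3: m=4, d=11, a=1
  k=4: m=7, d=1, a=14
d=1 and a=2a₀=14 at k=4, so the next step gives (m, d) = (7, 11) again — its k=1 value — and the period has length 4.

[7; 1, 2, 1, 14]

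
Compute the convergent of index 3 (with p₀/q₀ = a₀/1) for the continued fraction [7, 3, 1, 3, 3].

109/15

Using pₖ = aₖpₖ₋₁ + pₖ₋₂, qₖ = aₖqₖ₋₁ + qₖ₋₂ (with p₋₁=1, p₋₂=0, q₋₁=0, q₋₂=1):
  k=0: a=7, p=7, q=1
  k=1: a=3, p=22, q=3
  k=2: a=1, p=29, q=4
  k=3: a=3, p=109, q=15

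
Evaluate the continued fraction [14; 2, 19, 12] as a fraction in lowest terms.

Using pₖ = aₖpₖ₋₁ + pₖ₋₂ and qₖ = aₖqₖ₋₁ + qₖ₋₂:
  k=0: a=14, p=14, q=1
  k=1: a=2, p=29, q=2
  k=2: a=19, p=565, q=39
  k=3: a=12, p=6809, q=470

6809/470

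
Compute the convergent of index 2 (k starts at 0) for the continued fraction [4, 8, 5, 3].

169/41

Using pₖ = aₖpₖ₋₁ + pₖ₋₂, qₖ = aₖqₖ₋₁ + qₖ₋₂ (with p₋₁=1, p₋₂=0, q₋₁=0, q₋₂=1):
  k=0: a=4, p=4, q=1
  k=1: a=8, p=33, q=8
  k=2: a=5, p=169, q=41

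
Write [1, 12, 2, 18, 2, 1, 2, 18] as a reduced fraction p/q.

74838/69289

Using pₖ = aₖpₖ₋₁ + pₖ₋₂ and qₖ = aₖqₖ₋₁ + qₖ₋₂:
  k=0: a=1, p=1, q=1
  k=1: a=12, p=13, q=12
  k=2: a=2, p=27, q=25
  k=3: a=18, p=499, q=462
  k=4: a=2, p=1025, q=949
  k=5: a=1, p=1524, q=1411
  k=6: a=2, p=4073, q=3771
  k=7: a=18, p=74838, q=69289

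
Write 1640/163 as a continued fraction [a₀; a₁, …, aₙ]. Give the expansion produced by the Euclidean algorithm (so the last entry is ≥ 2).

1640 = 10·163 + 10
163 = 16·10 + 3
10 = 3·3 + 1
3 = 3·1 + 0  (stop)
So 1640/163 = [10; 16, 3, 3].

[10; 16, 3, 3]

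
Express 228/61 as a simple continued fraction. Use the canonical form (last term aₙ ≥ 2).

[3; 1, 2, 1, 4, 3]

228 = 3*61 + 45
61 = 1*45 + 16
45 = 2*16 + 13
16 = 1*13 + 3
13 = 4*3 + 1
3 = 3*1 + 0  (stop)
So 228/61 = [3; 1, 2, 1, 4, 3].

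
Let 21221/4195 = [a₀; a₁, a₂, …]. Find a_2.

21221 = 5·4195 + 246   →  a_0 = 5
4195 = 17·246 + 13   →  a_1 = 17
246 = 18·13 + 12   →  a_2 = 18

18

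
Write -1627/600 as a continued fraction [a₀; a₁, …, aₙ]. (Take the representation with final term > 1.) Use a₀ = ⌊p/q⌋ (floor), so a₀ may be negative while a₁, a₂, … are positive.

-1627 = -3·600 + 173
600 = 3·173 + 81
173 = 2·81 + 11
81 = 7·11 + 4
11 = 2·4 + 3
4 = 1·3 + 1
3 = 3·1 + 0  (stop)
So -1627/600 = [-3; 3, 2, 7, 2, 1, 3].

[-3; 3, 2, 7, 2, 1, 3]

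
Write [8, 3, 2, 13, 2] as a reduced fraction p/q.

Using pₖ = aₖpₖ₋₁ + pₖ₋₂ and qₖ = aₖqₖ₋₁ + qₖ₋₂:
  k=0: a=8, p=8, q=1
  k=1: a=3, p=25, q=3
  k=2: a=2, p=58, q=7
  k=3: a=13, p=779, q=94
  k=4: a=2, p=1616, q=195

1616/195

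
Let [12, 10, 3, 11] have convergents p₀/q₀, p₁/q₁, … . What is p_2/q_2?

Using pₖ = aₖpₖ₋₁ + pₖ₋₂, qₖ = aₖqₖ₋₁ + qₖ₋₂ (with p₋₁=1, p₋₂=0, q₋₁=0, q₋₂=1):
  k=0: a=12, p=12, q=1
  k=1: a=10, p=121, q=10
  k=2: a=3, p=375, q=31

375/31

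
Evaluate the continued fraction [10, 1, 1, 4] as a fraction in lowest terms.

95/9

Using pₖ = aₖpₖ₋₁ + pₖ₋₂ and qₖ = aₖqₖ₋₁ + qₖ₋₂:
  k=0: a=10, p=10, q=1
  k=1: a=1, p=11, q=1
  k=2: a=1, p=21, q=2
  k=3: a=4, p=95, q=9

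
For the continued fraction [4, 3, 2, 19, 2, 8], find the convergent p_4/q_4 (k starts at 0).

1196/279

Using pₖ = aₖpₖ₋₁ + pₖ₋₂, qₖ = aₖqₖ₋₁ + qₖ₋₂ (with p₋₁=1, p₋₂=0, q₋₁=0, q₋₂=1):
  k=0: a=4, p=4, q=1
  k=1: a=3, p=13, q=3
  k=2: a=2, p=30, q=7
  k=3: a=19, p=583, q=136
  k=4: a=2, p=1196, q=279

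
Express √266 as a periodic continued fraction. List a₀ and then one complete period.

a₀ = ⌊√266⌋ = 16.
With m₀=0, d₀=1 and mₖ₊₁ = dₖaₖ − mₖ, dₖ₊₁ = (n − mₖ₊₁²)/dₖ, aₖ₊₁ = ⌊(a₀+mₖ₊₁)/dₖ₊₁⌋:
  k=1: m=16, d=10, a=3
  k=2: m=14, d=7, a=4
  k=3: m=14, d=10, a=3
  k=4: m=16, d=1, a=32
d=1 and a=2a₀=32 at k=4, so the next step gives (m, d) = (16, 10) again — its k=1 value — and the period has length 4.

[16; 3, 4, 3, 32]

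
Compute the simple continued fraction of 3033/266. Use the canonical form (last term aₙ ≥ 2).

[11; 2, 2, 17, 3]

3033 = 11·266 + 107
266 = 2·107 + 52
107 = 2·52 + 3
52 = 17·3 + 1
3 = 3·1 + 0  (stop)
So 3033/266 = [11; 2, 2, 17, 3].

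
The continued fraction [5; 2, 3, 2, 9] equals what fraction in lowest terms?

821/151

Using pₖ = aₖpₖ₋₁ + pₖ₋₂ and qₖ = aₖqₖ₋₁ + qₖ₋₂:
  k=0: a=5, p=5, q=1
  k=1: a=2, p=11, q=2
  k=2: a=3, p=38, q=7
  k=3: a=2, p=87, q=16
  k=4: a=9, p=821, q=151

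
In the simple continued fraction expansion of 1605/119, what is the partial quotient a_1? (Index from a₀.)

2

1605 = 13·119 + 58   →  a_0 = 13
119 = 2·58 + 3   →  a_1 = 2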